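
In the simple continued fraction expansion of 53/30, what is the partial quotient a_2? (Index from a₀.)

53 = 1·30 + 23   →  a_0 = 1
30 = 1·23 + 7   →  a_1 = 1
23 = 3·7 + 2   →  a_2 = 3

3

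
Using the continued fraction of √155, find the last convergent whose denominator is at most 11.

112/9

√155 = [12; 2, 4, 2, 24, …] (period length 4).
Convergents:
  p_0/q_0 = 12/1
  p_1/q_1 = 25/2
  p_2/q_2 = 112/9
  p_3/q_3 = 249/20
q_2 = 9 ≤ 11 < 20 = q_3, so the answer is 112/9.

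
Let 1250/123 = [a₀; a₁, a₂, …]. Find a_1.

6

1250 = 10·123 + 20   →  a_0 = 10
123 = 6·20 + 3   →  a_1 = 6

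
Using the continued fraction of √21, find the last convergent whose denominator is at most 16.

√21 = [4; 1, 1, 2, 1, 1, 8, …] (period length 6).
Convergents:
  p_0/q_0 = 4/1
  p_1/q_1 = 5/1
  p_2/q_2 = 9/2
  p_3/q_3 = 23/5
  p_4/q_4 = 32/7
  p_5/q_5 = 55/12
  p_6/q_6 = 472/103
q_5 = 12 ≤ 16 < 103 = q_6, so the answer is 55/12.

55/12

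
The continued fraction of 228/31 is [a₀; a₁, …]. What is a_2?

228 = 7·31 + 11   →  a_0 = 7
31 = 2·11 + 9   →  a_1 = 2
11 = 1·9 + 2   →  a_2 = 1

1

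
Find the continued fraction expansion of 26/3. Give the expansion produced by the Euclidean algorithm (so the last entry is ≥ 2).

[8; 1, 2]

26 = 8×3 + 2
3 = 1×2 + 1
2 = 2×1 + 0  (stop)
So 26/3 = [8; 1, 2].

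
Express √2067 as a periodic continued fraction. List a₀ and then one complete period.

a₀ = ⌊√2067⌋ = 45.
With m₀=0, d₀=1 and mₖ₊₁ = dₖaₖ − mₖ, dₖ₊₁ = (n − mₖ₊₁²)/dₖ, aₖ₊₁ = ⌊(a₀+mₖ₊₁)/dₖ₊₁⌋:
  k=1: m=45, d=42, a=2
  k=2: m=39, d=13, a=6
  k=3: m=39, d=42, a=2
  k=4: m=45, d=1, a=90
d=1 and a=2a₀=90 at k=4, so the next step gives (m, d) = (45, 42) again — its k=1 value — and the period has length 4.

[45; 2, 6, 2, 90]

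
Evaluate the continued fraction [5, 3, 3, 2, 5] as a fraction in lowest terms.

Fold from the inside: start with 5/1.
  2 + 1/5 = 11/5
  3 + 5/11 = 38/11
  3 + 11/38 = 125/38
  5 + 38/125 = 663/125

663/125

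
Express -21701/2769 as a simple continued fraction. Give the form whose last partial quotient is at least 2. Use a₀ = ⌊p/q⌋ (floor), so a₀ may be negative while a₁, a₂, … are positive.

[-8; 6, 7, 6, 3, 3]

-21701 = -8×2769 + 451
2769 = 6×451 + 63
451 = 7×63 + 10
63 = 6×10 + 3
10 = 3×3 + 1
3 = 3×1 + 0  (stop)
So -21701/2769 = [-8; 6, 7, 6, 3, 3].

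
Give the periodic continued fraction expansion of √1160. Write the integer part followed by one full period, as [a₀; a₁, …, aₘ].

[34; 17, 68]

a₀ = ⌊√1160⌋ = 34.
With m₀=0, d₀=1 and mₖ₊₁ = dₖaₖ − mₖ, dₖ₊₁ = (n − mₖ₊₁²)/dₖ, aₖ₊₁ = ⌊(a₀+mₖ₊₁)/dₖ₊₁⌋:
  k=1: m=34, d=4, a=17
  k=2: m=34, d=1, a=68
d=1 and a=2a₀=68 at k=2, so the next step gives (m, d) = (34, 4) again — its k=1 value — and the period has length 2.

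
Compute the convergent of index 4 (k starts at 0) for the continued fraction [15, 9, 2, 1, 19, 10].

8324/551

Using pₖ = aₖpₖ₋₁ + pₖ₋₂, qₖ = aₖqₖ₋₁ + qₖ₋₂ (with p₋₁=1, p₋₂=0, q₋₁=0, q₋₂=1):
  k=0: a=15, p=15, q=1
  k=1: a=9, p=136, q=9
  k=2: a=2, p=287, q=19
  k=3: a=1, p=423, q=28
  k=4: a=19, p=8324, q=551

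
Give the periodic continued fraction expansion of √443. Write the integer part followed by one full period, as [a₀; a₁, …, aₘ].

[21; 21, 42]

a₀ = ⌊√443⌋ = 21.
With m₀=0, d₀=1 and mₖ₊₁ = dₖaₖ − mₖ, dₖ₊₁ = (n − mₖ₊₁²)/dₖ, aₖ₊₁ = ⌊(a₀+mₖ₊₁)/dₖ₊₁⌋:
  k=1: m=21, d=2, a=21
  k=2: m=21, d=1, a=42
d=1 and a=2a₀=42 at k=2, so the next step gives (m, d) = (21, 2) again — its k=1 value — and the period has length 2.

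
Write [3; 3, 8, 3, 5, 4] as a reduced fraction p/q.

5771/1738

Using pₖ = aₖpₖ₋₁ + pₖ₋₂ and qₖ = aₖqₖ₋₁ + qₖ₋₂:
  k=0: a=3, p=3, q=1
  k=1: a=3, p=10, q=3
  k=2: a=8, p=83, q=25
  k=3: a=3, p=259, q=78
  k=4: a=5, p=1378, q=415
  k=5: a=4, p=5771, q=1738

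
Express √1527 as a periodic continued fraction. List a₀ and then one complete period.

a₀ = ⌊√1527⌋ = 39.
With m₀=0, d₀=1 and mₖ₊₁ = dₖaₖ − mₖ, dₖ₊₁ = (n − mₖ₊₁²)/dₖ, aₖ₊₁ = ⌊(a₀+mₖ₊₁)/dₖ₊₁⌋:
  k=1: m=39, d=6, a=13
  k=2: m=39, d=1, a=78
d=1 and a=2a₀=78 at k=2, so the next step gives (m, d) = (39, 6) again — its k=1 value — and the period has length 2.

[39; 13, 78]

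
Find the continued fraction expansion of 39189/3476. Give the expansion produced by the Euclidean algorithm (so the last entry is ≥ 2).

[11; 3, 1, 1, 1, 5, 9, 6]

39189 = 11×3476 + 953
3476 = 3×953 + 617
953 = 1×617 + 336
617 = 1×336 + 281
336 = 1×281 + 55
281 = 5×55 + 6
55 = 9×6 + 1
6 = 6×1 + 0  (stop)
So 39189/3476 = [11; 3, 1, 1, 1, 5, 9, 6].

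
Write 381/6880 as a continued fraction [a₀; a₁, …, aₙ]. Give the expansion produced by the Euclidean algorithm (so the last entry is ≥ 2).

381 = 0*6880 + 381
6880 = 18*381 + 22
381 = 17*22 + 7
22 = 3*7 + 1
7 = 7*1 + 0  (stop)
So 381/6880 = [0; 18, 17, 3, 7].

[0; 18, 17, 3, 7]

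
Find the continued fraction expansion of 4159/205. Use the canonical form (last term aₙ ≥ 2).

[20; 3, 2, 9, 3]

4159 = 20×205 + 59
205 = 3×59 + 28
59 = 2×28 + 3
28 = 9×3 + 1
3 = 3×1 + 0  (stop)
So 4159/205 = [20; 3, 2, 9, 3].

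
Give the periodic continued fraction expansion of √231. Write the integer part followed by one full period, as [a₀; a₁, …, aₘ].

[15; 5, 30]

a₀ = ⌊√231⌋ = 15.
With m₀=0, d₀=1 and mₖ₊₁ = dₖaₖ − mₖ, dₖ₊₁ = (n − mₖ₊₁²)/dₖ, aₖ₊₁ = ⌊(a₀+mₖ₊₁)/dₖ₊₁⌋:
  k=1: m=15, d=6, a=5
  k=2: m=15, d=1, a=30
d=1 and a=2a₀=30 at k=2, so the next step gives (m, d) = (15, 6) again — its k=1 value — and the period has length 2.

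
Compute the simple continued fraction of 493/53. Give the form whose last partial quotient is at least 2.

493 = 9·53 + 16
53 = 3·16 + 5
16 = 3·5 + 1
5 = 5·1 + 0  (stop)
So 493/53 = [9; 3, 3, 5].

[9; 3, 3, 5]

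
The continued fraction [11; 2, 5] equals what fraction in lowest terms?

126/11

Using pₖ = aₖpₖ₋₁ + pₖ₋₂ and qₖ = aₖqₖ₋₁ + qₖ₋₂:
  k=0: a=11, p=11, q=1
  k=1: a=2, p=23, q=2
  k=2: a=5, p=126, q=11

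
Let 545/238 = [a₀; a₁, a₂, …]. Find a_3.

4

545 = 2·238 + 69   →  a_0 = 2
238 = 3·69 + 31   →  a_1 = 3
69 = 2·31 + 7   →  a_2 = 2
31 = 4·7 + 3   →  a_3 = 4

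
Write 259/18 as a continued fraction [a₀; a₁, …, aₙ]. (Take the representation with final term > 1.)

259 = 14*18 + 7
18 = 2*7 + 4
7 = 1*4 + 3
4 = 1*3 + 1
3 = 3*1 + 0  (stop)
So 259/18 = [14; 2, 1, 1, 3].

[14; 2, 1, 1, 3]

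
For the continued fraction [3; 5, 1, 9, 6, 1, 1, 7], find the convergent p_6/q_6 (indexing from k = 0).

2469/779

Using pₖ = aₖpₖ₋₁ + pₖ₋₂, qₖ = aₖqₖ₋₁ + qₖ₋₂ (with p₋₁=1, p₋₂=0, q₋₁=0, q₋₂=1):
  k=0: a=3, p=3, q=1
  k=1: a=5, p=16, q=5
  k=2: a=1, p=19, q=6
  k=3: a=9, p=187, q=59
  k=4: a=6, p=1141, q=360
  k=5: a=1, p=1328, q=419
  k=6: a=1, p=2469, q=779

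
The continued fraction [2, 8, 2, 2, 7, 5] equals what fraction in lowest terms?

Fold from the inside: start with 5/1.
  7 + 1/5 = 36/5
  2 + 5/36 = 77/36
  2 + 36/77 = 190/77
  8 + 77/190 = 1597/190
  2 + 190/1597 = 3384/1597

3384/1597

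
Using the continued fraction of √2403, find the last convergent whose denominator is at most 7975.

√2403 = [49; 49, 98, …] (period length 2).
Convergents:
  p_0/q_0 = 49/1
  p_1/q_1 = 2402/49
  p_2/q_2 = 235445/4803
  p_3/q_3 = 11539207/235396
q_2 = 4803 ≤ 7975 < 235396 = q_3, so the answer is 235445/4803.

235445/4803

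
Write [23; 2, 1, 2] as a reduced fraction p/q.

187/8

Fold from the inside: start with 2/1.
  1 + 1/2 = 3/2
  2 + 2/3 = 8/3
  23 + 3/8 = 187/8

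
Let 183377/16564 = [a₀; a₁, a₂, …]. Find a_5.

183377 = 11·16564 + 1173   →  a_0 = 11
16564 = 14·1173 + 142   →  a_1 = 14
1173 = 8·142 + 37   →  a_2 = 8
142 = 3·37 + 31   →  a_3 = 3
37 = 1·31 + 6   →  a_4 = 1
31 = 5·6 + 1   →  a_5 = 5

5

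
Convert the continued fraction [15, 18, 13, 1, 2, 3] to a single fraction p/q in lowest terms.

Using pₖ = aₖpₖ₋₁ + pₖ₋₂ and qₖ = aₖqₖ₋₁ + qₖ₋₂:
  k=0: a=15, p=15, q=1
  k=1: a=18, p=271, q=18
  k=2: a=13, p=3538, q=235
  k=3: a=1, p=3809, q=253
  k=4: a=2, p=11156, q=741
  k=5: a=3, p=37277, q=2476

37277/2476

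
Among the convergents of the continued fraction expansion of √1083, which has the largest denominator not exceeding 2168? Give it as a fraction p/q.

23859/725

√1083 = [32; 1, 9, 1, 64, …] (period length 4).
Convergents:
  p_0/q_0 = 32/1
  p_1/q_1 = 33/1
  p_2/q_2 = 329/10
  p_3/q_3 = 362/11
  p_4/q_4 = 23497/714
  p_5/q_5 = 23859/725
  p_6/q_6 = 238228/7239
q_5 = 725 ≤ 2168 < 7239 = q_6, so the answer is 23859/725.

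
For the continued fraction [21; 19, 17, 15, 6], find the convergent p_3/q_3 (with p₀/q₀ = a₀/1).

102715/4879

Using pₖ = aₖpₖ₋₁ + pₖ₋₂, qₖ = aₖqₖ₋₁ + qₖ₋₂ (with p₋₁=1, p₋₂=0, q₋₁=0, q₋₂=1):
  k=0: a=21, p=21, q=1
  k=1: a=19, p=400, q=19
  k=2: a=17, p=6821, q=324
  k=3: a=15, p=102715, q=4879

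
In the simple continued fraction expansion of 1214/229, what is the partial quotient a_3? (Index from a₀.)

1214 = 5·229 + 69   →  a_0 = 5
229 = 3·69 + 22   →  a_1 = 3
69 = 3·22 + 3   →  a_2 = 3
22 = 7·3 + 1   →  a_3 = 7

7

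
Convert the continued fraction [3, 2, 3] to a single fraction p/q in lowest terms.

24/7

Fold from the inside: start with 3/1.
  2 + 1/3 = 7/3
  3 + 3/7 = 24/7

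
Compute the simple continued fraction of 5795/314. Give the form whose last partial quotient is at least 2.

5795 = 18×314 + 143
314 = 2×143 + 28
143 = 5×28 + 3
28 = 9×3 + 1
3 = 3×1 + 0  (stop)
So 5795/314 = [18; 2, 5, 9, 3].

[18; 2, 5, 9, 3]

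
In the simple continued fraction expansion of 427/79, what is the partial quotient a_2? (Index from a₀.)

427 = 5·79 + 32   →  a_0 = 5
79 = 2·32 + 15   →  a_1 = 2
32 = 2·15 + 2   →  a_2 = 2

2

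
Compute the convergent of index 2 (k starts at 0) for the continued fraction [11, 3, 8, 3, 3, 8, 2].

Using pₖ = aₖpₖ₋₁ + pₖ₋₂, qₖ = aₖqₖ₋₁ + qₖ₋₂ (with p₋₁=1, p₋₂=0, q₋₁=0, q₋₂=1):
  k=0: a=11, p=11, q=1
  k=1: a=3, p=34, q=3
  k=2: a=8, p=283, q=25

283/25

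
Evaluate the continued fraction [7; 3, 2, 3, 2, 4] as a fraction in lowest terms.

1779/244

Using pₖ = aₖpₖ₋₁ + pₖ₋₂ and qₖ = aₖqₖ₋₁ + qₖ₋₂:
  k=0: a=7, p=7, q=1
  k=1: a=3, p=22, q=3
  k=2: a=2, p=51, q=7
  k=3: a=3, p=175, q=24
  k=4: a=2, p=401, q=55
  k=5: a=4, p=1779, q=244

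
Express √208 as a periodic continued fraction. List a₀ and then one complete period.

[14; 2, 2, 1, 2, 2, 28]

a₀ = ⌊√208⌋ = 14.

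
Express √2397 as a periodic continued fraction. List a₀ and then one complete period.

[48; 1, 23, 2, 23, 1, 96]

a₀ = ⌊√2397⌋ = 48.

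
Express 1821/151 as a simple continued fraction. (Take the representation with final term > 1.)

1821 = 12·151 + 9
151 = 16·9 + 7
9 = 1·7 + 2
7 = 3·2 + 1
2 = 2·1 + 0  (stop)
So 1821/151 = [12; 16, 1, 3, 2].

[12; 16, 1, 3, 2]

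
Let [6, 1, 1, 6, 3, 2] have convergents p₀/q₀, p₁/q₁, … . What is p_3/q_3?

Using pₖ = aₖpₖ₋₁ + pₖ₋₂, qₖ = aₖqₖ₋₁ + qₖ₋₂ (with p₋₁=1, p₋₂=0, q₋₁=0, q₋₂=1):
  k=0: a=6, p=6, q=1
  k=1: a=1, p=7, q=1
  k=2: a=1, p=13, q=2
  k=3: a=6, p=85, q=13

85/13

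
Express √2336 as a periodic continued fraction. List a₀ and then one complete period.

[48; 3, 96]

a₀ = ⌊√2336⌋ = 48.
With m₀=0, d₀=1 and mₖ₊₁ = dₖaₖ − mₖ, dₖ₊₁ = (n − mₖ₊₁²)/dₖ, aₖ₊₁ = ⌊(a₀+mₖ₊₁)/dₖ₊₁⌋:
  k=1: m=48, d=32, a=3
  k=2: m=48, d=1, a=96
d=1 and a=2a₀=96 at k=2, so the next step gives (m, d) = (48, 32) again — its k=1 value — and the period has length 2.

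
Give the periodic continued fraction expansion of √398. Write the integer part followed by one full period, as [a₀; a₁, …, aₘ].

a₀ = ⌊√398⌋ = 19.
With m₀=0, d₀=1 and mₖ₊₁ = dₖaₖ − mₖ, dₖ₊₁ = (n − mₖ₊₁²)/dₖ, aₖ₊₁ = ⌊(a₀+mₖ₊₁)/dₖ₊₁⌋:
  k=1: m=19, d=37, a=1
  k=2: m=18, d=2, a=18
  k=3: m=18, d=37, a=1
  k=4: m=19, d=1, a=38
d=1 and a=2a₀=38 at k=4, so the next step gives (m, d) = (19, 37) again — its k=1 value — and the period has length 4.

[19; 1, 18, 1, 38]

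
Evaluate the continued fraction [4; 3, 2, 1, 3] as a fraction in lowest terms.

159/37

Fold from the inside: start with 3/1.
  1 + 1/3 = 4/3
  2 + 3/4 = 11/4
  3 + 4/11 = 37/11
  4 + 11/37 = 159/37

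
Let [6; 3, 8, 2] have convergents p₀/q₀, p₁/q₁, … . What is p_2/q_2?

Using pₖ = aₖpₖ₋₁ + pₖ₋₂, qₖ = aₖqₖ₋₁ + qₖ₋₂ (with p₋₁=1, p₋₂=0, q₋₁=0, q₋₂=1):
  k=0: a=6, p=6, q=1
  k=1: a=3, p=19, q=3
  k=2: a=8, p=158, q=25

158/25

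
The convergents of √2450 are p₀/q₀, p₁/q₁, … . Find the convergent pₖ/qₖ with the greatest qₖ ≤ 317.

9751/197

√2450 = [49; 2, 98, …] (period length 2).
Convergents:
  p_0/q_0 = 49/1
  p_1/q_1 = 99/2
  p_2/q_2 = 9751/197
  p_3/q_3 = 19601/396
q_2 = 197 ≤ 317 < 396 = q_3, so the answer is 9751/197.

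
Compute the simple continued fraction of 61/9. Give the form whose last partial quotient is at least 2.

61 = 6*9 + 7
9 = 1*7 + 2
7 = 3*2 + 1
2 = 2*1 + 0  (stop)
So 61/9 = [6; 1, 3, 2].

[6; 1, 3, 2]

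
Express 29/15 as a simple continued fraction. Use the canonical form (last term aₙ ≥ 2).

29 = 1·15 + 14
15 = 1·14 + 1
14 = 14·1 + 0  (stop)
So 29/15 = [1; 1, 14].

[1; 1, 14]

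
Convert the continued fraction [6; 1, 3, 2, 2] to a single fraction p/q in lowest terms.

Using pₖ = aₖpₖ₋₁ + pₖ₋₂ and qₖ = aₖqₖ₋₁ + qₖ₋₂:
  k=0: a=6, p=6, q=1
  k=1: a=1, p=7, q=1
  k=2: a=3, p=27, q=4
  k=3: a=2, p=61, q=9
  k=4: a=2, p=149, q=22

149/22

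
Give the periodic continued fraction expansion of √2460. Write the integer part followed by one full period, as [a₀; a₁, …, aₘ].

[49; 1, 1, 2, 24, 2, 1, 1, 98]

a₀ = ⌊√2460⌋ = 49.
With m₀=0, d₀=1 and mₖ₊₁ = dₖaₖ − mₖ, dₖ₊₁ = (n − mₖ₊₁²)/dₖ, aₖ₊₁ = ⌊(a₀+mₖ₊₁)/dₖ₊₁⌋:
  k=1: m=49, d=59, a=1
  k=2: m=10, d=40, a=1
  k=3: m=30, d=39, a=2
  k=4: m=48, d=4, a=24
  k=5: m=48, d=39, a=2
  k=6: m=30, d=40, a=1
  k=7: m=10, d=59, a=1
  k=8: m=49, d=1, a=98
d=1 and a=2a₀=98 at k=8, so the next step gives (m, d) = (49, 59) again — its k=1 value — and the period has length 8.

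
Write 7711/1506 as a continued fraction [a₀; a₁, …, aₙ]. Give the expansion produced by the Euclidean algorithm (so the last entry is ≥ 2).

7711 = 5·1506 + 181
1506 = 8·181 + 58
181 = 3·58 + 7
58 = 8·7 + 2
7 = 3·2 + 1
2 = 2·1 + 0  (stop)
So 7711/1506 = [5; 8, 3, 8, 3, 2].

[5; 8, 3, 8, 3, 2]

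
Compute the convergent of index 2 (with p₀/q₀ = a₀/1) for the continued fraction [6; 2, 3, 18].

Using pₖ = aₖpₖ₋₁ + pₖ₋₂, qₖ = aₖqₖ₋₁ + qₖ₋₂ (with p₋₁=1, p₋₂=0, q₋₁=0, q₋₂=1):
  k=0: a=6, p=6, q=1
  k=1: a=2, p=13, q=2
  k=2: a=3, p=45, q=7

45/7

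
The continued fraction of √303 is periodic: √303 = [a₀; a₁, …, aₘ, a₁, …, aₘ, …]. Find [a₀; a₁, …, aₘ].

[17; 2, 2, 5, 2, 2, 34]

a₀ = ⌊√303⌋ = 17.
With m₀=0, d₀=1 and mₖ₊₁ = dₖaₖ − mₖ, dₖ₊₁ = (n − mₖ₊₁²)/dₖ, aₖ₊₁ = ⌊(a₀+mₖ₊₁)/dₖ₊₁⌋:
  k=1: m=17, d=14, a=2
  k=2: m=11, d=13, a=2
  k=3: m=15, d=6, a=5
  k=4: m=15, d=13, a=2
  k=5: m=11, d=14, a=2
  k=6: m=17, d=1, a=34
d=1 and a=2a₀=34 at k=6, so the next step gives (m, d) = (17, 14) again — its k=1 value — and the period has length 6.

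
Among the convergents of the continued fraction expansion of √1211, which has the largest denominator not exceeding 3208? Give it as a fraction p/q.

√1211 = [34; 1, 3, 1, 68, …] (period length 4).
Convergents:
  p_0/q_0 = 34/1
  p_1/q_1 = 35/1
  p_2/q_2 = 139/4
  p_3/q_3 = 174/5
  p_4/q_4 = 11971/344
  p_5/q_5 = 12145/349
  p_6/q_6 = 48406/1391
  p_7/q_7 = 60551/1740
  p_8/q_8 = 4165874/119711
q_7 = 1740 ≤ 3208 < 119711 = q_8, so the answer is 60551/1740.

60551/1740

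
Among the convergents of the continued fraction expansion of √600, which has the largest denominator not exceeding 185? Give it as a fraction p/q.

√600 = [24; 2, 48, …] (period length 2).
Convergents:
  p_0/q_0 = 24/1
  p_1/q_1 = 49/2
  p_2/q_2 = 2376/97
  p_3/q_3 = 4801/196
q_2 = 97 ≤ 185 < 196 = q_3, so the answer is 2376/97.

2376/97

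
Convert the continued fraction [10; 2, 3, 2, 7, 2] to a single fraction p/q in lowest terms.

Fold from the inside: start with 2/1.
  7 + 1/2 = 15/2
  2 + 2/15 = 32/15
  3 + 15/32 = 111/32
  2 + 32/111 = 254/111
  10 + 111/254 = 2651/254

2651/254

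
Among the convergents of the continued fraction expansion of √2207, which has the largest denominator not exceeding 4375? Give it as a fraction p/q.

205297/4370

√2207 = [46; 1, 45, 1, 92, …] (period length 4).
Convergents:
  p_0/q_0 = 46/1
  p_1/q_1 = 47/1
  p_2/q_2 = 2161/46
  p_3/q_3 = 2208/47
  p_4/q_4 = 205297/4370
  p_5/q_5 = 207505/4417
q_4 = 4370 ≤ 4375 < 4417 = q_5, so the answer is 205297/4370.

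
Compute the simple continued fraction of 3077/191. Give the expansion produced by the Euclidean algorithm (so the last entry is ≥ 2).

[16; 9, 10, 2]

3077 = 16×191 + 21
191 = 9×21 + 2
21 = 10×2 + 1
2 = 2×1 + 0  (stop)
So 3077/191 = [16; 9, 10, 2].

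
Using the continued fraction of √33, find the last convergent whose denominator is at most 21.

√33 = [5; 1, 2, 1, 10, …] (period length 4).
Convergents:
  p_0/q_0 = 5/1
  p_1/q_1 = 6/1
  p_2/q_2 = 17/3
  p_3/q_3 = 23/4
  p_4/q_4 = 247/43
q_3 = 4 ≤ 21 < 43 = q_4, so the answer is 23/4.

23/4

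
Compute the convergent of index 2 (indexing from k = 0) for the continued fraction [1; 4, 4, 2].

21/17

Using pₖ = aₖpₖ₋₁ + pₖ₋₂, qₖ = aₖqₖ₋₁ + qₖ₋₂ (with p₋₁=1, p₋₂=0, q₋₁=0, q₋₂=1):
  k=0: a=1, p=1, q=1
  k=1: a=4, p=5, q=4
  k=2: a=4, p=21, q=17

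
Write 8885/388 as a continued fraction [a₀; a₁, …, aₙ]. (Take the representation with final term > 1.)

8885 = 22·388 + 349
388 = 1·349 + 39
349 = 8·39 + 37
39 = 1·37 + 2
37 = 18·2 + 1
2 = 2·1 + 0  (stop)
So 8885/388 = [22; 1, 8, 1, 18, 2].

[22; 1, 8, 1, 18, 2]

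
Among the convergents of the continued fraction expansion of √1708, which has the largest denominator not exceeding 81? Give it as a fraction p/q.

√1708 = [41; 3, 20, 3, 82, …] (period length 4).
Convergents:
  p_0/q_0 = 41/1
  p_1/q_1 = 124/3
  p_2/q_2 = 2521/61
  p_3/q_3 = 7687/186
q_2 = 61 ≤ 81 < 186 = q_3, so the answer is 2521/61.

2521/61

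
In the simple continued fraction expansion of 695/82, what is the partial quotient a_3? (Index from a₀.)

1

695 = 8·82 + 39   →  a_0 = 8
82 = 2·39 + 4   →  a_1 = 2
39 = 9·4 + 3   →  a_2 = 9
4 = 1·3 + 1   →  a_3 = 1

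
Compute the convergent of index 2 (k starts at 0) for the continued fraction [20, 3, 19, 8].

Using pₖ = aₖpₖ₋₁ + pₖ₋₂, qₖ = aₖqₖ₋₁ + qₖ₋₂ (with p₋₁=1, p₋₂=0, q₋₁=0, q₋₂=1):
  k=0: a=20, p=20, q=1
  k=1: a=3, p=61, q=3
  k=2: a=19, p=1179, q=58

1179/58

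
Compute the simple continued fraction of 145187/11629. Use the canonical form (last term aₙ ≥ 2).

145187 = 12×11629 + 5639
11629 = 2×5639 + 351
5639 = 16×351 + 23
351 = 15×23 + 6
23 = 3×6 + 5
6 = 1×5 + 1
5 = 5×1 + 0  (stop)
So 145187/11629 = [12; 2, 16, 15, 3, 1, 5].

[12; 2, 16, 15, 3, 1, 5]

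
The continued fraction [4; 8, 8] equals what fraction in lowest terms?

268/65

Using pₖ = aₖpₖ₋₁ + pₖ₋₂ and qₖ = aₖqₖ₋₁ + qₖ₋₂:
  k=0: a=4, p=4, q=1
  k=1: a=8, p=33, q=8
  k=2: a=8, p=268, q=65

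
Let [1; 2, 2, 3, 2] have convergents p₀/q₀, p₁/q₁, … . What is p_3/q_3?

24/17

Using pₖ = aₖpₖ₋₁ + pₖ₋₂, qₖ = aₖqₖ₋₁ + qₖ₋₂ (with p₋₁=1, p₋₂=0, q₋₁=0, q₋₂=1):
  k=0: a=1, p=1, q=1
  k=1: a=2, p=3, q=2
  k=2: a=2, p=7, q=5
  k=3: a=3, p=24, q=17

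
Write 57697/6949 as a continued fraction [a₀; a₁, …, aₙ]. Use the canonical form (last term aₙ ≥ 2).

[8; 3, 3, 3, 8, 8, 3]

57697 = 8·6949 + 2105
6949 = 3·2105 + 634
2105 = 3·634 + 203
634 = 3·203 + 25
203 = 8·25 + 3
25 = 8·3 + 1
3 = 3·1 + 0  (stop)
So 57697/6949 = [8; 3, 3, 3, 8, 8, 3].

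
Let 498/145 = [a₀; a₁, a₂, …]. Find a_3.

3

498 = 3·145 + 63   →  a_0 = 3
145 = 2·63 + 19   →  a_1 = 2
63 = 3·19 + 6   →  a_2 = 3
19 = 3·6 + 1   →  a_3 = 3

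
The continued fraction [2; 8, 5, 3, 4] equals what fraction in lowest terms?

Using pₖ = aₖpₖ₋₁ + pₖ₋₂ and qₖ = aₖqₖ₋₁ + qₖ₋₂:
  k=0: a=2, p=2, q=1
  k=1: a=8, p=17, q=8
  k=2: a=5, p=87, q=41
  k=3: a=3, p=278, q=131
  k=4: a=4, p=1199, q=565

1199/565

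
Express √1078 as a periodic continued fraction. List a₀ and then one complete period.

a₀ = ⌊√1078⌋ = 32.
With m₀=0, d₀=1 and mₖ₊₁ = dₖaₖ − mₖ, dₖ₊₁ = (n − mₖ₊₁²)/dₖ, aₖ₊₁ = ⌊(a₀+mₖ₊₁)/dₖ₊₁⌋:
  k=1: m=32, d=54, a=1
  k=2: m=22, d=11, a=4
  k=3: m=22, d=54, a=1
  k=4: m=32, d=1, a=64
d=1 and a=2a₀=64 at k=4, so the next step gives (m, d) = (32, 54) again — its k=1 value — and the period has length 4.

[32; 1, 4, 1, 64]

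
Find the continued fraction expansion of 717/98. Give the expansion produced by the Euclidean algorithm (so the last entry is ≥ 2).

717 = 7*98 + 31
98 = 3*31 + 5
31 = 6*5 + 1
5 = 5*1 + 0  (stop)
So 717/98 = [7; 3, 6, 5].

[7; 3, 6, 5]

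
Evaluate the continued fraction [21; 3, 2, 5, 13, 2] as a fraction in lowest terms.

Fold from the inside: start with 2/1.
  13 + 1/2 = 27/2
  5 + 2/27 = 137/27
  2 + 27/137 = 301/137
  3 + 137/301 = 1040/301
  21 + 301/1040 = 22141/1040

22141/1040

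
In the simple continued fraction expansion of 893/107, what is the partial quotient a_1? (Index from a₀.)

2

893 = 8·107 + 37   →  a_0 = 8
107 = 2·37 + 33   →  a_1 = 2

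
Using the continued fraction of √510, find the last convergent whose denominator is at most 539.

12082/535

√510 = [22; 1, 1, 2, 1, 1, 44, …] (period length 6).
Convergents:
  p_0/q_0 = 22/1
  p_1/q_1 = 23/1
  p_2/q_2 = 45/2
  p_3/q_3 = 113/5
  p_4/q_4 = 158/7
  p_5/q_5 = 271/12
  p_6/q_6 = 12082/535
  p_7/q_7 = 12353/547
q_6 = 535 ≤ 539 < 547 = q_7, so the answer is 12082/535.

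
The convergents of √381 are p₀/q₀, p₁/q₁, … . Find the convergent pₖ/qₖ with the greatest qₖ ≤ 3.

39/2

√381 = [19; 1, 1, 12, 1, 1, 38, …] (period length 6).
Convergents:
  p_0/q_0 = 19/1
  p_1/q_1 = 20/1
  p_2/q_2 = 39/2
  p_3/q_3 = 488/25
q_2 = 2 ≤ 3 < 25 = q_3, so the answer is 39/2.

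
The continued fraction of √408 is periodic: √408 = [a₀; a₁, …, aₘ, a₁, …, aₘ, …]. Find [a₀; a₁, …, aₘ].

a₀ = ⌊√408⌋ = 20.
With m₀=0, d₀=1 and mₖ₊₁ = dₖaₖ − mₖ, dₖ₊₁ = (n − mₖ₊₁²)/dₖ, aₖ₊₁ = ⌊(a₀+mₖ₊₁)/dₖ₊₁⌋:
  k=1: m=20, d=8, a=5
  k=2: m=20, d=1, a=40
d=1 and a=2a₀=40 at k=2, so the next step gives (m, d) = (20, 8) again — its k=1 value — and the period has length 2.

[20; 5, 40]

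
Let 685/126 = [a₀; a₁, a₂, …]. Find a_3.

2

685 = 5·126 + 55   →  a_0 = 5
126 = 2·55 + 16   →  a_1 = 2
55 = 3·16 + 7   →  a_2 = 3
16 = 2·7 + 2   →  a_3 = 2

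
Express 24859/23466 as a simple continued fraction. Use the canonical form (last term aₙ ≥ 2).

24859 = 1×23466 + 1393
23466 = 16×1393 + 1178
1393 = 1×1178 + 215
1178 = 5×215 + 103
215 = 2×103 + 9
103 = 11×9 + 4
9 = 2×4 + 1
4 = 4×1 + 0  (stop)
So 24859/23466 = [1; 16, 1, 5, 2, 11, 2, 4].

[1; 16, 1, 5, 2, 11, 2, 4]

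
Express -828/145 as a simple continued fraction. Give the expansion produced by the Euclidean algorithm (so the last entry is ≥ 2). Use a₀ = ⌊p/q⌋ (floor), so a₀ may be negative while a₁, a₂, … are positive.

[-6; 3, 2, 4, 1, 3]

-828 = -6*145 + 42
145 = 3*42 + 19
42 = 2*19 + 4
19 = 4*4 + 3
4 = 1*3 + 1
3 = 3*1 + 0  (stop)
So -828/145 = [-6; 3, 2, 4, 1, 3].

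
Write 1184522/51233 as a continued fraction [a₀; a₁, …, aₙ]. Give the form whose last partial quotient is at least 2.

1184522 = 23*51233 + 6163
51233 = 8*6163 + 1929
6163 = 3*1929 + 376
1929 = 5*376 + 49
376 = 7*49 + 33
49 = 1*33 + 16
33 = 2*16 + 1
16 = 16*1 + 0  (stop)
So 1184522/51233 = [23; 8, 3, 5, 7, 1, 2, 16].

[23; 8, 3, 5, 7, 1, 2, 16]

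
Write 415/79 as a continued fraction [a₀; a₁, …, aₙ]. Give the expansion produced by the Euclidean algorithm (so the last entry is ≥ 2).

415 = 5·79 + 20
79 = 3·20 + 19
20 = 1·19 + 1
19 = 19·1 + 0  (stop)
So 415/79 = [5; 3, 1, 19].

[5; 3, 1, 19]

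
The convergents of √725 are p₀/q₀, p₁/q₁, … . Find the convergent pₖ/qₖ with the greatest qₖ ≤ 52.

√725 = [26; 1, 12, 2, 12, 1, 52, …] (period length 6).
Convergents:
  p_0/q_0 = 26/1
  p_1/q_1 = 27/1
  p_2/q_2 = 350/13
  p_3/q_3 = 727/27
  p_4/q_4 = 9074/337
q_3 = 27 ≤ 52 < 337 = q_4, so the answer is 727/27.

727/27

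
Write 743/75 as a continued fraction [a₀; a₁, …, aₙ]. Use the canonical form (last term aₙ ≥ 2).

[9; 1, 9, 1, 2, 2]

743 = 9·75 + 68
75 = 1·68 + 7
68 = 9·7 + 5
7 = 1·5 + 2
5 = 2·2 + 1
2 = 2·1 + 0  (stop)
So 743/75 = [9; 1, 9, 1, 2, 2].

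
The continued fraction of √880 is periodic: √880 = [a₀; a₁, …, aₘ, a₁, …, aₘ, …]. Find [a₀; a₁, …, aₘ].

a₀ = ⌊√880⌋ = 29.

[29; 1, 1, 1, 58]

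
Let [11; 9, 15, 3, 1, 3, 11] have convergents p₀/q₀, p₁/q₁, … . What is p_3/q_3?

Using pₖ = aₖpₖ₋₁ + pₖ₋₂, qₖ = aₖqₖ₋₁ + qₖ₋₂ (with p₋₁=1, p₋₂=0, q₋₁=0, q₋₂=1):
  k=0: a=11, p=11, q=1
  k=1: a=9, p=100, q=9
  k=2: a=15, p=1511, q=136
  k=3: a=3, p=4633, q=417

4633/417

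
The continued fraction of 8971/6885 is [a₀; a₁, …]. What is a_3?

8971 = 1·6885 + 2086   →  a_0 = 1
6885 = 3·2086 + 627   →  a_1 = 3
2086 = 3·627 + 205   →  a_2 = 3
627 = 3·205 + 12   →  a_3 = 3

3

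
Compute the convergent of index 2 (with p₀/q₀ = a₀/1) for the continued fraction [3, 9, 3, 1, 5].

87/28

Using pₖ = aₖpₖ₋₁ + pₖ₋₂, qₖ = aₖqₖ₋₁ + qₖ₋₂ (with p₋₁=1, p₋₂=0, q₋₁=0, q₋₂=1):
  k=0: a=3, p=3, q=1
  k=1: a=9, p=28, q=9
  k=2: a=3, p=87, q=28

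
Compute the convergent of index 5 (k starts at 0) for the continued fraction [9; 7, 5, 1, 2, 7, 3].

Using pₖ = aₖpₖ₋₁ + pₖ₋₂, qₖ = aₖqₖ₋₁ + qₖ₋₂ (with p₋₁=1, p₋₂=0, q₋₁=0, q₋₂=1):
  k=0: a=9, p=9, q=1
  k=1: a=7, p=64, q=7
  k=2: a=5, p=329, q=36
  k=3: a=1, p=393, q=43
  k=4: a=2, p=1115, q=122
  k=5: a=7, p=8198, q=897

8198/897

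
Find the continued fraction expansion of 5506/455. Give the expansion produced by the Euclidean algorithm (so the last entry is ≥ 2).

5506 = 12*455 + 46
455 = 9*46 + 41
46 = 1*41 + 5
41 = 8*5 + 1
5 = 5*1 + 0  (stop)
So 5506/455 = [12; 9, 1, 8, 5].

[12; 9, 1, 8, 5]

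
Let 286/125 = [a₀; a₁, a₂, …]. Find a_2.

2

286 = 2·125 + 36   →  a_0 = 2
125 = 3·36 + 17   →  a_1 = 3
36 = 2·17 + 2   →  a_2 = 2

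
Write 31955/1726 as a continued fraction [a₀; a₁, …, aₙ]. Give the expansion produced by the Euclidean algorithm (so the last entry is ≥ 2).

31955 = 18×1726 + 887
1726 = 1×887 + 839
887 = 1×839 + 48
839 = 17×48 + 23
48 = 2×23 + 2
23 = 11×2 + 1
2 = 2×1 + 0  (stop)
So 31955/1726 = [18; 1, 1, 17, 2, 11, 2].

[18; 1, 1, 17, 2, 11, 2]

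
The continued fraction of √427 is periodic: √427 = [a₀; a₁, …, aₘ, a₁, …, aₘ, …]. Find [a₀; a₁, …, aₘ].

[20; 1, 1, 1, 40]

a₀ = ⌊√427⌋ = 20.
With m₀=0, d₀=1 and mₖ₊₁ = dₖaₖ − mₖ, dₖ₊₁ = (n − mₖ₊₁²)/dₖ, aₖ₊₁ = ⌊(a₀+mₖ₊₁)/dₖ₊₁⌋:
  k=1: m=20, d=27, a=1
  k=2: m=7, d=14, a=1
  k=3: m=7, d=27, a=1
  k=4: m=20, d=1, a=40
d=1 and a=2a₀=40 at k=4, so the next step gives (m, d) = (20, 27) again — its k=1 value — and the period has length 4.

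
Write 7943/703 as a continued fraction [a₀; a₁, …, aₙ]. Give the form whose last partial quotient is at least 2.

[11; 3, 2, 1, 7, 9]

7943 = 11*703 + 210
703 = 3*210 + 73
210 = 2*73 + 64
73 = 1*64 + 9
64 = 7*9 + 1
9 = 9*1 + 0  (stop)
So 7943/703 = [11; 3, 2, 1, 7, 9].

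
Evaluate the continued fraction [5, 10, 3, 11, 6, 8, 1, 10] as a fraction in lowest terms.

Fold from the inside: start with 10/1.
  1 + 1/10 = 11/10
  8 + 10/11 = 98/11
  6 + 11/98 = 599/98
  11 + 98/599 = 6687/599
  3 + 599/6687 = 20660/6687
  10 + 6687/20660 = 213287/20660
  5 + 20660/213287 = 1087095/213287

1087095/213287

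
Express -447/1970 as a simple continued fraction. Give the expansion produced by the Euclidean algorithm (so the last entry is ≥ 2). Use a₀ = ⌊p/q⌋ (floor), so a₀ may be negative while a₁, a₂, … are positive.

[-1; 1, 3, 2, 2, 5, 5, 3]

-447 = -1*1970 + 1523
1970 = 1*1523 + 447
1523 = 3*447 + 182
447 = 2*182 + 83
182 = 2*83 + 16
83 = 5*16 + 3
16 = 5*3 + 1
3 = 3*1 + 0  (stop)
So -447/1970 = [-1; 1, 3, 2, 2, 5, 5, 3].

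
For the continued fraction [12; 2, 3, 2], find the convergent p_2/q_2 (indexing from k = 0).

Using pₖ = aₖpₖ₋₁ + pₖ₋₂, qₖ = aₖqₖ₋₁ + qₖ₋₂ (with p₋₁=1, p₋₂=0, q₋₁=0, q₋₂=1):
  k=0: a=12, p=12, q=1
  k=1: a=2, p=25, q=2
  k=2: a=3, p=87, q=7

87/7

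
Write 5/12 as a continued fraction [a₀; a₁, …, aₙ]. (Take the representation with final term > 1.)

5 = 0·12 + 5
12 = 2·5 + 2
5 = 2·2 + 1
2 = 2·1 + 0  (stop)
So 5/12 = [0; 2, 2, 2].

[0; 2, 2, 2]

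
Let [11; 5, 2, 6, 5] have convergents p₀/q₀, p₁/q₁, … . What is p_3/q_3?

794/71

Using pₖ = aₖpₖ₋₁ + pₖ₋₂, qₖ = aₖqₖ₋₁ + qₖ₋₂ (with p₋₁=1, p₋₂=0, q₋₁=0, q₋₂=1):
  k=0: a=11, p=11, q=1
  k=1: a=5, p=56, q=5
  k=2: a=2, p=123, q=11
  k=3: a=6, p=794, q=71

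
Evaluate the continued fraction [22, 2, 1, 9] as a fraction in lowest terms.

648/29

Using pₖ = aₖpₖ₋₁ + pₖ₋₂ and qₖ = aₖqₖ₋₁ + qₖ₋₂:
  k=0: a=22, p=22, q=1
  k=1: a=2, p=45, q=2
  k=2: a=1, p=67, q=3
  k=3: a=9, p=648, q=29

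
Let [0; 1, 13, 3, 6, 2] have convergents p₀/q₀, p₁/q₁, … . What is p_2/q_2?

13/14

Using pₖ = aₖpₖ₋₁ + pₖ₋₂, qₖ = aₖqₖ₋₁ + qₖ₋₂ (with p₋₁=1, p₋₂=0, q₋₁=0, q₋₂=1):
  k=0: a=0, p=0, q=1
  k=1: a=1, p=1, q=1
  k=2: a=13, p=13, q=14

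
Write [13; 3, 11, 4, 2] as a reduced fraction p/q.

4157/312

Fold from the inside: start with 2/1.
  4 + 1/2 = 9/2
  11 + 2/9 = 101/9
  3 + 9/101 = 312/101
  13 + 101/312 = 4157/312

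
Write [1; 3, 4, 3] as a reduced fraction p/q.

55/42

Fold from the inside: start with 3/1.
  4 + 1/3 = 13/3
  3 + 3/13 = 42/13
  1 + 13/42 = 55/42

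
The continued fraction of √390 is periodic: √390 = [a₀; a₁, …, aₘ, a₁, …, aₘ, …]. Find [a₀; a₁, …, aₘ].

[19; 1, 2, 1, 38]

a₀ = ⌊√390⌋ = 19.
With m₀=0, d₀=1 and mₖ₊₁ = dₖaₖ − mₖ, dₖ₊₁ = (n − mₖ₊₁²)/dₖ, aₖ₊₁ = ⌊(a₀+mₖ₊₁)/dₖ₊₁⌋:
  k=1: m=19, d=29, a=1
  k=2: m=10, d=10, a=2
  k=3: m=10, d=29, a=1
  k=4: m=19, d=1, a=38
d=1 and a=2a₀=38 at k=4, so the next step gives (m, d) = (19, 29) again — its k=1 value — and the period has length 4.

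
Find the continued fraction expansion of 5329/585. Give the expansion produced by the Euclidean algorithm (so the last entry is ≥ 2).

[9; 9, 7, 9]

5329 = 9·585 + 64
585 = 9·64 + 9
64 = 7·9 + 1
9 = 9·1 + 0  (stop)
So 5329/585 = [9; 9, 7, 9].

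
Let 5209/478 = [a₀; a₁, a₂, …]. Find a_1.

1

5209 = 10·478 + 429   →  a_0 = 10
478 = 1·429 + 49   →  a_1 = 1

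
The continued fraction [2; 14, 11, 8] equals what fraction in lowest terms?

Fold from the inside: start with 8/1.
  11 + 1/8 = 89/8
  14 + 8/89 = 1254/89
  2 + 89/1254 = 2597/1254

2597/1254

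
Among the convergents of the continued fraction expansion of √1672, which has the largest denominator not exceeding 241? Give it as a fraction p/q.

3721/91

√1672 = [40; 1, 8, 10, 8, 1, 80, …] (period length 6).
Convergents:
  p_0/q_0 = 40/1
  p_1/q_1 = 41/1
  p_2/q_2 = 368/9
  p_3/q_3 = 3721/91
  p_4/q_4 = 30136/737
q_3 = 91 ≤ 241 < 737 = q_4, so the answer is 3721/91.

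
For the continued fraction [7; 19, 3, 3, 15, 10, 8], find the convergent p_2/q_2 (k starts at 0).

Using pₖ = aₖpₖ₋₁ + pₖ₋₂, qₖ = aₖqₖ₋₁ + qₖ₋₂ (with p₋₁=1, p₋₂=0, q₋₁=0, q₋₂=1):
  k=0: a=7, p=7, q=1
  k=1: a=19, p=134, q=19
  k=2: a=3, p=409, q=58

409/58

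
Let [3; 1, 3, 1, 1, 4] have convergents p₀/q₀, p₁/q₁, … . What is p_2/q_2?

Using pₖ = aₖpₖ₋₁ + pₖ₋₂, qₖ = aₖqₖ₋₁ + qₖ₋₂ (with p₋₁=1, p₋₂=0, q₋₁=0, q₋₂=1):
  k=0: a=3, p=3, q=1
  k=1: a=1, p=4, q=1
  k=2: a=3, p=15, q=4

15/4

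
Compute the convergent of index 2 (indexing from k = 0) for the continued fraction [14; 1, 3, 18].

59/4

Using pₖ = aₖpₖ₋₁ + pₖ₋₂, qₖ = aₖqₖ₋₁ + qₖ₋₂ (with p₋₁=1, p₋₂=0, q₋₁=0, q₋₂=1):
  k=0: a=14, p=14, q=1
  k=1: a=1, p=15, q=1
  k=2: a=3, p=59, q=4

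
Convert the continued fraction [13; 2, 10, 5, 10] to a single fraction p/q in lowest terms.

Using pₖ = aₖpₖ₋₁ + pₖ₋₂ and qₖ = aₖqₖ₋₁ + qₖ₋₂:
  k=0: a=13, p=13, q=1
  k=1: a=2, p=27, q=2
  k=2: a=10, p=283, q=21
  k=3: a=5, p=1442, q=107
  k=4: a=10, p=14703, q=1091

14703/1091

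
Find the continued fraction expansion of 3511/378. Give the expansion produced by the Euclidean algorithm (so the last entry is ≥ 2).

3511 = 9×378 + 109
378 = 3×109 + 51
109 = 2×51 + 7
51 = 7×7 + 2
7 = 3×2 + 1
2 = 2×1 + 0  (stop)
So 3511/378 = [9; 3, 2, 7, 3, 2].

[9; 3, 2, 7, 3, 2]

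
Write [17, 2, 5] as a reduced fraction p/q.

Using pₖ = aₖpₖ₋₁ + pₖ₋₂ and qₖ = aₖqₖ₋₁ + qₖ₋₂:
  k=0: a=17, p=17, q=1
  k=1: a=2, p=35, q=2
  k=2: a=5, p=192, q=11

192/11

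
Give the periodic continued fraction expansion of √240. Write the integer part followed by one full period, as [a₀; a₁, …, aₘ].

[15; 2, 30]

a₀ = ⌊√240⌋ = 15.
With m₀=0, d₀=1 and mₖ₊₁ = dₖaₖ − mₖ, dₖ₊₁ = (n − mₖ₊₁²)/dₖ, aₖ₊₁ = ⌊(a₀+mₖ₊₁)/dₖ₊₁⌋:
  k=1: m=15, d=15, a=2
  k=2: m=15, d=1, a=30
d=1 and a=2a₀=30 at k=2, so the next step gives (m, d) = (15, 15) again — its k=1 value — and the period has length 2.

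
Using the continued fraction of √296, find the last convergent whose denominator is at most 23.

√296 = [17; 4, 1, 7, 1, 4, 34, …] (period length 6).
Convergents:
  p_0/q_0 = 17/1
  p_1/q_1 = 69/4
  p_2/q_2 = 86/5
  p_3/q_3 = 671/39
q_2 = 5 ≤ 23 < 39 = q_3, so the answer is 86/5.

86/5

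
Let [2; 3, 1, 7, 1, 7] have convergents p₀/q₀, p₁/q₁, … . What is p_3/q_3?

Using pₖ = aₖpₖ₋₁ + pₖ₋₂, qₖ = aₖqₖ₋₁ + qₖ₋₂ (with p₋₁=1, p₋₂=0, q₋₁=0, q₋₂=1):
  k=0: a=2, p=2, q=1
  k=1: a=3, p=7, q=3
  k=2: a=1, p=9, q=4
  k=3: a=7, p=70, q=31

70/31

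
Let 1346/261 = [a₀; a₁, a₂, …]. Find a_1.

6

1346 = 5·261 + 41   →  a_0 = 5
261 = 6·41 + 15   →  a_1 = 6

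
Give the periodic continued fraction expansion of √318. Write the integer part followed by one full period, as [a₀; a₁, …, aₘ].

a₀ = ⌊√318⌋ = 17.

[17; 1, 4, 1, 34]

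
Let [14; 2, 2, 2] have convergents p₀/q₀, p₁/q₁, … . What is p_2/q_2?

Using pₖ = aₖpₖ₋₁ + pₖ₋₂, qₖ = aₖqₖ₋₁ + qₖ₋₂ (with p₋₁=1, p₋₂=0, q₋₁=0, q₋₂=1):
  k=0: a=14, p=14, q=1
  k=1: a=2, p=29, q=2
  k=2: a=2, p=72, q=5

72/5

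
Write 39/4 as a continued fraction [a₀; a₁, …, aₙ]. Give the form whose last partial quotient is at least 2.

39 = 9×4 + 3
4 = 1×3 + 1
3 = 3×1 + 0  (stop)
So 39/4 = [9; 1, 3].

[9; 1, 3]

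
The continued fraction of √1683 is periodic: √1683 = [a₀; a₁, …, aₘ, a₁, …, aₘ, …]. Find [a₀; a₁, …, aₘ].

a₀ = ⌊√1683⌋ = 41.
With m₀=0, d₀=1 and mₖ₊₁ = dₖaₖ − mₖ, dₖ₊₁ = (n − mₖ₊₁²)/dₖ, aₖ₊₁ = ⌊(a₀+mₖ₊₁)/dₖ₊₁⌋:
  k=1: m=41, d=2, a=41
  k=2: m=41, d=1, a=82
d=1 and a=2a₀=82 at k=2, so the next step gives (m, d) = (41, 2) again — its k=1 value — and the period has length 2.

[41; 41, 82]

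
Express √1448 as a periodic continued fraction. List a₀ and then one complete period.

a₀ = ⌊√1448⌋ = 38.

[38; 19, 76]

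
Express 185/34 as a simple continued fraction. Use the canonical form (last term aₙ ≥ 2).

185 = 5×34 + 15
34 = 2×15 + 4
15 = 3×4 + 3
4 = 1×3 + 1
3 = 3×1 + 0  (stop)
So 185/34 = [5; 2, 3, 1, 3].

[5; 2, 3, 1, 3]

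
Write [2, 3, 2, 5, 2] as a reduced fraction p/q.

190/83

Fold from the inside: start with 2/1.
  5 + 1/2 = 11/2
  2 + 2/11 = 24/11
  3 + 11/24 = 83/24
  2 + 24/83 = 190/83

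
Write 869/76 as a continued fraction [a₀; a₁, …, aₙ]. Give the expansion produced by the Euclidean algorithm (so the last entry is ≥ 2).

[11; 2, 3, 3, 3]

869 = 11·76 + 33
76 = 2·33 + 10
33 = 3·10 + 3
10 = 3·3 + 1
3 = 3·1 + 0  (stop)
So 869/76 = [11; 2, 3, 3, 3].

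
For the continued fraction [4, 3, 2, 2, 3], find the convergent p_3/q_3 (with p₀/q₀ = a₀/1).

Using pₖ = aₖpₖ₋₁ + pₖ₋₂, qₖ = aₖqₖ₋₁ + qₖ₋₂ (with p₋₁=1, p₋₂=0, q₋₁=0, q₋₂=1):
  k=0: a=4, p=4, q=1
  k=1: a=3, p=13, q=3
  k=2: a=2, p=30, q=7
  k=3: a=2, p=73, q=17

73/17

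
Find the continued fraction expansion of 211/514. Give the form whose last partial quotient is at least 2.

[0; 2, 2, 3, 2, 2, 5]

211 = 0×514 + 211
514 = 2×211 + 92
211 = 2×92 + 27
92 = 3×27 + 11
27 = 2×11 + 5
11 = 2×5 + 1
5 = 5×1 + 0  (stop)
So 211/514 = [0; 2, 2, 3, 2, 2, 5].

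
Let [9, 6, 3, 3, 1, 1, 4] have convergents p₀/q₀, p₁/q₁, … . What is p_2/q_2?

Using pₖ = aₖpₖ₋₁ + pₖ₋₂, qₖ = aₖqₖ₋₁ + qₖ₋₂ (with p₋₁=1, p₋₂=0, q₋₁=0, q₋₂=1):
  k=0: a=9, p=9, q=1
  k=1: a=6, p=55, q=6
  k=2: a=3, p=174, q=19

174/19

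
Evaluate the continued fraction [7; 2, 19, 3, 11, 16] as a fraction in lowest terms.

Using pₖ = aₖpₖ₋₁ + pₖ₋₂ and qₖ = aₖqₖ₋₁ + qₖ₋₂:
  k=0: a=7, p=7, q=1
  k=1: a=2, p=15, q=2
  k=2: a=19, p=292, q=39
  k=3: a=3, p=891, q=119
  k=4: a=11, p=10093, q=1348
  k=5: a=16, p=162379, q=21687

162379/21687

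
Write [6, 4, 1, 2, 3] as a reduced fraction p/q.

Using pₖ = aₖpₖ₋₁ + pₖ₋₂ and qₖ = aₖqₖ₋₁ + qₖ₋₂:
  k=0: a=6, p=6, q=1
  k=1: a=4, p=25, q=4
  k=2: a=1, p=31, q=5
  k=3: a=2, p=87, q=14
  k=4: a=3, p=292, q=47

292/47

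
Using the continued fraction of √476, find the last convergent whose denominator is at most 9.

√476 = [21; 1, 4, 2, 10, 2, 4, 1, 42, …] (period length 8).
Convergents:
  p_0/q_0 = 21/1
  p_1/q_1 = 22/1
  p_2/q_2 = 109/5
  p_3/q_3 = 240/11
q_2 = 5 ≤ 9 < 11 = q_3, so the answer is 109/5.

109/5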